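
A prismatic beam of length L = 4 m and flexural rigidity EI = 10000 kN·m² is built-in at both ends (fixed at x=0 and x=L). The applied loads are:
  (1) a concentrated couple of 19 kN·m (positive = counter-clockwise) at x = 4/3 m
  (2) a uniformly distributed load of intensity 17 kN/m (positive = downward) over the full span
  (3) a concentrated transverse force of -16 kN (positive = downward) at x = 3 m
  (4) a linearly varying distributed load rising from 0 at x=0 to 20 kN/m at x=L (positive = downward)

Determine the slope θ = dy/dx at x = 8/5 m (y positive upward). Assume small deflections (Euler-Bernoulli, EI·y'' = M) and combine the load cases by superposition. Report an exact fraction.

Load 1 — applied couple M₀=19 kN·m at a=4/3 m (b=L-a=8/3):
  θ_1 = (R_Ax²/2 - M_Ax - M₀(x-a))/EI  [x>a] with R_A=19/3, M_A=0 = ((19/3)·(8/5)²/2 - 0·(8/5) - 19·((8/5)-(4/3)))/10000 = 19/62500 rad
Load 2 — uniform load w=17 kN/m over full span:
  θ_2 = -wx(L-x)(L-2x)/(12EI) = -17·(8/5)·(4-(8/5))·(4-2·(8/5))/(12·10000) = -34/78125 rad
Load 3 — point force P=-16 kN at a=3 m (b=L-a=1):
  θ_3 = -Pb²x(2aL-(3a+b)x)/(2L³EI)  [x≤a] = -(-16)·1²·(8/5)·(2·3·4-(3·3+1)·(8/5))/(2·4³·10000) = 1/6250 rad
Load 4 — triangular load w₀=20 kN/m (0→w₀ over full span):
  θ_4 = -w₀(2x(L-x)(L-2x)(x+2L)+x²(L-x)²)/(120LEI) = -20·(2·(8/5)·(4-(8/5))·(4-2·(8/5))·((8/5)+2·4)+(8/5)²·(4-(8/5))²)/(120·4·10000) = -24/78125 rad
Superposition: θ = Σ θ_i = -87/312500 rad ≈ -0.000278 rad

θ(8/5) = -87/312500 rad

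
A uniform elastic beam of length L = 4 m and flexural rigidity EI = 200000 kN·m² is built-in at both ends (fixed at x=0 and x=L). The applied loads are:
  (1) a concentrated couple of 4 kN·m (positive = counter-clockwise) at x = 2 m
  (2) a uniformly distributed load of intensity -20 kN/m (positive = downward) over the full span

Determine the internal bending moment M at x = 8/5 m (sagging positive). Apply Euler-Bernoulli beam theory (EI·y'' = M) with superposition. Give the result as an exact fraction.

Load 1 — applied couple M₀=4 kN·m at a=2 m (b=L-a=2):
  M_1 = R_Ax - M_A  [x≤a] with R_A=3/2, M_A=1 = (3/2)·(8/5) - 1 = 7/5 kN·m
Load 2 — uniform load w=-20 kN/m over full span:
  M_2 = wLx/2 - wL²/12 - wx²/2 = (-20)·4·(8/5)/2 - (-20)·4²/12 - (-20)·(8/5)²/2 = -176/15 kN·m
Superposition: M = Σ M_i = -31/3 kN·m ≈ -10.333333 kN·m

M(8/5) = -31/3 kN·m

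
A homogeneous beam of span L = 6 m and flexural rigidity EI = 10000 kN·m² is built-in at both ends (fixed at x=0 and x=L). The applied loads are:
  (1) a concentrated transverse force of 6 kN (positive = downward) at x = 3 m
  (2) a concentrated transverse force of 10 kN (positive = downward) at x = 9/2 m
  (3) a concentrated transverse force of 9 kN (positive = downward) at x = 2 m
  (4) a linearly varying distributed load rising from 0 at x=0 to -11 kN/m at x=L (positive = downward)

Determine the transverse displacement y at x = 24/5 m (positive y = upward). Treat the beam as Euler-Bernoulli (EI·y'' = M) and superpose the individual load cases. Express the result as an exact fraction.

Load 1 — point force P=6 kN at a=3 m (b=L-a=3):
  y_1 = -Pa²(L-x)²(3bL-(3b+a)(L-x))/(6L³EI)  [x>a] = -6·3²·(6-(24/5))²·(3·3·6-(3·3+3)·(6-(24/5)))/(6·6³·10000) = -297/1250000 m
Load 2 — point force P=10 kN at a=9/2 m (b=L-a=3/2):
  y_2 = -Pa²(L-x)²(3bL-(3b+a)(L-x))/(6L³EI)  [x>a] = -10·(9/2)²·(6-(24/5))²·(3·(3/2)·6-(3·(3/2)+(9/2))·(6-(24/5)))/(6·6³·10000) = -729/2000000 m
Load 3 — point force P=9 kN at a=2 m (b=L-a=4):
  y_3 = -Pa²(L-x)²(3bL-(3b+a)(L-x))/(6L³EI)  [x>a] = -9·2²·(6-(24/5))²·(3·4·6-(3·4+2)·(6-(24/5)))/(6·6³·10000) = -69/312500 m
Load 4 — triangular load w₀=-11 kN/m (0→w₀ over full span):
  y_4 = -w₀x²(L-x)²(x+2L)/(120LEI) = -(-11)·(24/5)²·(6-(24/5))²·((24/5)+2·6)/(120·6·10000) = 8316/9765625 m
Superposition: y = Σ y_i = 35823/1250000000 m ≈ 0.000029 m

y(24/5) = 35823/1250000000 m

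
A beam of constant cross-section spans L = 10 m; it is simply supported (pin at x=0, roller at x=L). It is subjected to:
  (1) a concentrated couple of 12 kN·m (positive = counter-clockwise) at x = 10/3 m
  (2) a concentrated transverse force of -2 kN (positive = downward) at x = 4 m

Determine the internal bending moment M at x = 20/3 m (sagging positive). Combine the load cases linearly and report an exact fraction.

Load 1 — applied couple M₀=12 kN·m at a=10/3 m (b=L-a=20/3):
  M_1 = M₀x/L - M₀  [x>a] = 12·(20/3)/10 - 12 = -4 kN·m
Load 2 — point force P=-2 kN at a=4 m (b=L-a=6):
  M_2 = Pa(L-x)/L  [x>a] = (-2)·4·(10-(20/3))/10 = -8/3 kN·m
Superposition: M = Σ M_i = -20/3 kN·m ≈ -6.666667 kN·m

M(20/3) = -20/3 kN·m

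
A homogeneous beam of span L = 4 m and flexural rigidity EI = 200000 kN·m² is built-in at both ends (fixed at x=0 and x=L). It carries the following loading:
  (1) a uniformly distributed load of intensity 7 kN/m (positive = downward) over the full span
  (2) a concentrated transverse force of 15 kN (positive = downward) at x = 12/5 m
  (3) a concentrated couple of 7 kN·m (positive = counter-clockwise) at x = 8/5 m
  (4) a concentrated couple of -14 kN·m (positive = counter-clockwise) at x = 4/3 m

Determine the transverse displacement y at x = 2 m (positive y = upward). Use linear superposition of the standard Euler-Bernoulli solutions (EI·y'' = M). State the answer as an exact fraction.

y(2) = -1253/22500000 m

Load 1 — uniform load w=7 kN/m over full span:
  y_1 = -wx²(L-x)²/(24EI) = -7·2²·(4-2)²/(24·200000) = -7/300000 m
Load 2 — point force P=15 kN at a=12/5 m (b=L-a=8/5):
  y_2 = -Pb²x²(3aL-(3a+b)x)/(6L³EI)  [x≤a] = -15·(8/5)²·2²·(3·(12/5)·4-(3·(12/5)+(8/5))·2)/(6·4³·200000) = -7/312500 m
Load 3 — applied couple M₀=7 kN·m at a=8/5 m (b=L-a=12/5):
  y_3 = (R_Ax³/6 - M_Ax²/2 - M₀(x-a)²/2)/EI  [x>a] with R_A=63/25, M_A=21/25 = ((63/25)·2³/6 - (21/25)·2²/2 - 7·(2-(8/5))²/2)/200000 = 7/1250000 m
Load 4 — applied couple M₀=-14 kN·m at a=4/3 m (b=L-a=8/3):
  y_4 = (R_Ax³/6 - M_Ax²/2 - M₀(x-a)²/2)/EI  [x>a] with R_A=-14/3, M_A=0 = ((-14/3)·2³/6 - 0·2²/2 - (-14)·(2-(4/3))²/2)/200000 = -7/450000 m
Superposition: y = Σ y_i = -1253/22500000 m ≈ -0.000056 m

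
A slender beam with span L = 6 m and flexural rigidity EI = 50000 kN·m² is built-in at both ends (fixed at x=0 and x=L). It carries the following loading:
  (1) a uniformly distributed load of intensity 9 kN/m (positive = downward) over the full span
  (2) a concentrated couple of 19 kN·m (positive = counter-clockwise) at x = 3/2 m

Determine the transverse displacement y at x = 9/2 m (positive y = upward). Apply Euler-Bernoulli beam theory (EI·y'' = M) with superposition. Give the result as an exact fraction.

Load 1 — uniform load w=9 kN/m over full span:
  y_1 = -wx²(L-x)²/(24EI) = -9·(9/2)²·(6-(9/2))²/(24·50000) = -2187/6400000 m
Load 2 — applied couple M₀=19 kN·m at a=3/2 m (b=L-a=9/2):
  y_2 = (R_Ax³/6 - M_Ax²/2 - M₀(x-a)²/2)/EI  [x>a] with R_A=57/16, M_A=-57/16 = ((57/16)·(9/2)³/6 - (-57/16)·(9/2)²/2 - 19·((9/2)-(3/2))²/2)/50000 = 1197/12800000 m
Superposition: y = Σ y_i = -3177/12800000 m ≈ -0.000248 m

y(9/2) = -3177/12800000 m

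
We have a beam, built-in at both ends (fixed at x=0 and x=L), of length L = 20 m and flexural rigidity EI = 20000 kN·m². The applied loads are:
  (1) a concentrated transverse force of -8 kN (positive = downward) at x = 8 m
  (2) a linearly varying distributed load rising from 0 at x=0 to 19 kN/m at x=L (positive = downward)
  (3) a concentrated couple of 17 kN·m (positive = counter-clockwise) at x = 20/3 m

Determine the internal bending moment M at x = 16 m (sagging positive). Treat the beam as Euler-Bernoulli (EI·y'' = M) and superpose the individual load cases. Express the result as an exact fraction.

M(16) = 5761/375 kN·m

Load 1 — point force P=-8 kN at a=8 m (b=L-a=12):
  M_1 = Pa²(a+3b)(L-x)/L³ - Pa²b/L²  [x>a] = (-8)·8²·(8+3·12)·(20-16)/20³ - (-8)·8²·12/20² = 512/125 kN·m
Load 2 — triangular load w₀=19 kN/m (0→w₀ over full span):
  M_2 = 3w₀Lx/20 - w₀L²/30 - w₀x³/(6L) = 3·19·20·16/20 - 19·20²/30 - 19·16³/(6·20) = 152/15 kN·m
Load 3 — applied couple M₀=17 kN·m at a=20/3 m (b=L-a=40/3):
  M_3 = R_Ax - M_A - M₀  [x>a] with R_A=17/15, M_A=0 = (17/15)·16 - 0 - 17 = 17/15 kN·m
Superposition: M = Σ M_i = 5761/375 kN·m ≈ 15.362667 kN·m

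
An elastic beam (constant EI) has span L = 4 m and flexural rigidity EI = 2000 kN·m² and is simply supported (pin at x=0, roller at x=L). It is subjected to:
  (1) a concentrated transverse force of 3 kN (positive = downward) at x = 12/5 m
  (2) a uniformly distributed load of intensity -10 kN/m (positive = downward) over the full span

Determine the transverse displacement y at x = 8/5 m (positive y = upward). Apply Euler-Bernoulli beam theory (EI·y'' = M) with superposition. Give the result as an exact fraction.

y(8/5) = 1104/78125 m

Load 1 — point force P=3 kN at a=12/5 m (b=L-a=8/5):
  y_1 = -Pbx(L²-b²-x²)/(6LEI)  [x≤a] = -3·(8/5)·(8/5)·(4²-(8/5)²-(8/5)²)/(6·4·2000) = -136/78125 m
Load 2 — uniform load w=-10 kN/m over full span:
  y_2 = -wx(L³-2Lx²+x³)/(24EI) = -(-10)·(8/5)·(4³-2·4·(8/5)²+(8/5)³)/(24·2000) = 248/15625 m
Superposition: y = Σ y_i = 1104/78125 m ≈ 0.014131 m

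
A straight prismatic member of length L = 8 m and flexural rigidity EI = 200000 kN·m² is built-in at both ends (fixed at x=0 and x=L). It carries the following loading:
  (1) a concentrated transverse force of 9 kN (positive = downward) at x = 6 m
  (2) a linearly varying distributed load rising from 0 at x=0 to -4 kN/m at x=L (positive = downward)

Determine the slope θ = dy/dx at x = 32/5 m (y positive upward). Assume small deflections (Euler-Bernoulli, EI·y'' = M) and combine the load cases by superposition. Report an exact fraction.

θ(32/5) = -2117/187500000 rad

Load 1 — point force P=9 kN at a=6 m (b=L-a=2):
  θ_1 = Pa²(L-x)(2bL-(3b+a)(L-x))/(2L³EI)  [x>a] = 9·6²·(8-(32/5))·(2·2·8-(3·2+6)·(8-(32/5)))/(2·8³·200000) = 81/2500000 rad
Load 2 — triangular load w₀=-4 kN/m (0→w₀ over full span):
  θ_2 = -w₀(2x(L-x)(L-2x)(x+2L)+x²(L-x)²)/(120LEI) = -(-4)·(2·(32/5)·(8-(32/5))·(8-2·(32/5))·((32/5)+2·8)+(32/5)²·(8-(32/5))²)/(120·8·200000) = -256/5859375 rad
Superposition: θ = Σ θ_i = -2117/187500000 rad ≈ -0.000011 rad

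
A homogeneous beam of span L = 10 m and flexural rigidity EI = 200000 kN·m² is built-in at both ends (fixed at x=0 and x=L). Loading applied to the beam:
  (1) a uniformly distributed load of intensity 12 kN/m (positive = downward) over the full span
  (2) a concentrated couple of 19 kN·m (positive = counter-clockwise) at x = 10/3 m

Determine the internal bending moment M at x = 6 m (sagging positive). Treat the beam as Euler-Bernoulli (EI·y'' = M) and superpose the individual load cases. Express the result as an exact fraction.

M(6) = 201/5 kN·m

Load 1 — uniform load w=12 kN/m over full span:
  M_1 = wLx/2 - wL²/12 - wx²/2 = 12·10·6/2 - 12·10²/12 - 12·6²/2 = 44 kN·m
Load 2 — applied couple M₀=19 kN·m at a=10/3 m (b=L-a=20/3):
  M_2 = R_Ax - M_A - M₀  [x>a] with R_A=38/15, M_A=0 = (38/15)·6 - 0 - 19 = -19/5 kN·m
Superposition: M = Σ M_i = 201/5 kN·m ≈ 40.200000 kN·m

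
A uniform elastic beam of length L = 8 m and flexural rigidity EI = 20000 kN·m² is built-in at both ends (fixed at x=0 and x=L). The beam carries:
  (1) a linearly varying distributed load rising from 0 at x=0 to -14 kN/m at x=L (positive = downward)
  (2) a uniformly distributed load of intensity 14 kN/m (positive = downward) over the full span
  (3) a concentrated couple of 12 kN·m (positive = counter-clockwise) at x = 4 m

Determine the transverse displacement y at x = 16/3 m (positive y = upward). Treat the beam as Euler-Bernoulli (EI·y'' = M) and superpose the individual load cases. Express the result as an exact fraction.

y(16/3) = -5867/2278125 m

Load 1 — triangular load w₀=-14 kN/m (0→w₀ over full span):
  y_1 = -w₀x²(L-x)²(x+2L)/(120LEI) = -(-14)·(16/3)²·(8-(16/3))²·((16/3)+2·8)/(120·8·20000) = 7168/2278125 m
Load 2 — uniform load w=14 kN/m over full span:
  y_2 = -wx²(L-x)²/(24EI) = -14·(16/3)²·(8-(16/3))²/(24·20000) = -896/151875 m
Load 3 — applied couple M₀=12 kN·m at a=4 m (b=L-a=4):
  y_3 = (R_Ax³/6 - M_Ax²/2 - M₀(x-a)²/2)/EI  [x>a] with R_A=9/4, M_A=3 = ((9/4)·(16/3)³/6 - 3·(16/3)²/2 - 12·((16/3)-4)²/2)/20000 = 1/5625 m
Superposition: y = Σ y_i = -5867/2278125 m ≈ -0.002575 m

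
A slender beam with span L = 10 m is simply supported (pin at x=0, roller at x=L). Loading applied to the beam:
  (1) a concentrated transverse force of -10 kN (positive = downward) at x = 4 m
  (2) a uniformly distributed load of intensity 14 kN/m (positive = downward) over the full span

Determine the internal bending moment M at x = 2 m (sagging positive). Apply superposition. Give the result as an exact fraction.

Load 1 — point force P=-10 kN at a=4 m (b=L-a=6):
  M_1 = Pbx/L  [x≤a] = (-10)·6·2/10 = -12 kN·m
Load 2 — uniform load w=14 kN/m over full span:
  M_2 = wx(L-x)/2 = 14·2·(10-2)/2 = 112 kN·m
Superposition: M = Σ M_i = 100 kN·m ≈ 100.000000 kN·m

M(2) = 100 kN·m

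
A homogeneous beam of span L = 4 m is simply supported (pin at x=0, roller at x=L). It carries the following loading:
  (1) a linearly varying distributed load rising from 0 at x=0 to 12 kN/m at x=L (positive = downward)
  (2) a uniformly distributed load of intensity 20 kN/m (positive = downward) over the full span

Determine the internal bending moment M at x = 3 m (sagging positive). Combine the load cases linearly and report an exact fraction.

M(3) = 81/2 kN·m

Load 1 — triangular load w₀=12 kN/m (0→w₀ over full span):
  M_1 = w₀Lx/6 - w₀x³/(6L) = 12·4·3/6 - 12·3³/(6·4) = 21/2 kN·m
Load 2 — uniform load w=20 kN/m over full span:
  M_2 = wx(L-x)/2 = 20·3·(4-3)/2 = 30 kN·m
Superposition: M = Σ M_i = 81/2 kN·m ≈ 40.500000 kN·m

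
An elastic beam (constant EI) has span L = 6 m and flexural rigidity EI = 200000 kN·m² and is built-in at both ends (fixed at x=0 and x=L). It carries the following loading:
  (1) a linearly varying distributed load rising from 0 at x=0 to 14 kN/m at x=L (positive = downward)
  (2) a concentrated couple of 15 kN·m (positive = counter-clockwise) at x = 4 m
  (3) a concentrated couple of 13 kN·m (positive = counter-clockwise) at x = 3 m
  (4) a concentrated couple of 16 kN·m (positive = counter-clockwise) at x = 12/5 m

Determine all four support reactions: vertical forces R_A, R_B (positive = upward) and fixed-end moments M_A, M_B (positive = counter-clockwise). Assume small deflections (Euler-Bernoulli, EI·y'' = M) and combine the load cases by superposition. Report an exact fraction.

R_A = 6907/300 kN, M_A = 2697/100 kN·m, R_B = 5693/300 kN, M_B = -1683/100 kN·m

Load 1 — triangular load w₀=14 kN/m (0→w₀ over full span):
  R_A = 3w₀L/20 = 3·14·6/20 = 63/5 kN
  M_A = w₀L²/30 = 14·6²/30 = 84/5 kN·m
  R_B = 7w₀L/20 = 7·14·6/20 = 147/5 kN
  M_B = -w₀L²/20 = -14·6²/20 = -126/5 kN·m
Load 2 — applied couple M₀=15 kN·m at a=4 m (b=L-a=2):
  R_A = 6M₀ab/L³ = 6·15·4·2/6³ = 10/3 kN
  M_A = M₀b(2a-b)/L² = 15·2·(2·4-2)/6² = 5 kN·m
  R_B = -6M₀ab/L³ = -6·15·4·2/6³ = -10/3 kN
  M_B = M₀a(2b-a)/L² = 15·4·(2·2-4)/6² = 0 kN·m
Load 3 — applied couple M₀=13 kN·m at a=3 m (b=L-a=3):
  R_A = 6M₀ab/L³ = 6·13·3·3/6³ = 13/4 kN
  M_A = M₀b(2a-b)/L² = 13·3·(2·3-3)/6² = 13/4 kN·m
  R_B = -6M₀ab/L³ = -6·13·3·3/6³ = -13/4 kN
  M_B = M₀a(2b-a)/L² = 13·3·(2·3-3)/6² = 13/4 kN·m
Load 4 — applied couple M₀=16 kN·m at a=12/5 m (b=L-a=18/5):
  R_A = 6M₀ab/L³ = 6·16·(12/5)·(18/5)/6³ = 96/25 kN
  M_A = M₀b(2a-b)/L² = 16·(18/5)·(2·(12/5)-(18/5))/6² = 48/25 kN·m
  R_B = -6M₀ab/L³ = -6·16·(12/5)·(18/5)/6³ = -96/25 kN
  M_B = M₀a(2b-a)/L² = 16·(12/5)·(2·(18/5)-(12/5))/6² = 128/25 kN·m
Superposition: R_A = 6907/300 kN, M_A = 2697/100 kN·m, R_B = 5693/300 kN, M_B = -1683/100 kN·m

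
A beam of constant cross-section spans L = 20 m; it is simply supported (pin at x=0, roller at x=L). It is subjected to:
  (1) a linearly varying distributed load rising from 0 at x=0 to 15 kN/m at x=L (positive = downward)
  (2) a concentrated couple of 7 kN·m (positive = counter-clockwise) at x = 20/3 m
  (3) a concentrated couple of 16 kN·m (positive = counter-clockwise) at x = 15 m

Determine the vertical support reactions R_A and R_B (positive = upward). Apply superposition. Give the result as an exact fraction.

Load 1 — triangular load w₀=15 kN/m (0→w₀ over full span):
  R_A = w₀L/6 = 15·20/6 = 50 kN
  R_B = w₀L/3 = 15·20/3 = 100 kN
Load 2 — applied couple M₀=7 kN·m at a=20/3 m (b=L-a=40/3):
  R_A = M₀/L = 7/20 kN
  R_B = -M₀/L = -7/20 kN
Load 3 — applied couple M₀=16 kN·m at a=15 m (b=L-a=5):
  R_A = M₀/L = 16/20 = 4/5 kN
  R_B = -M₀/L = -16/20 = -4/5 kN
Superposition: R_A = 1023/20 kN, R_B = 1977/20 kN

R_A = 1023/20 kN, R_B = 1977/20 kN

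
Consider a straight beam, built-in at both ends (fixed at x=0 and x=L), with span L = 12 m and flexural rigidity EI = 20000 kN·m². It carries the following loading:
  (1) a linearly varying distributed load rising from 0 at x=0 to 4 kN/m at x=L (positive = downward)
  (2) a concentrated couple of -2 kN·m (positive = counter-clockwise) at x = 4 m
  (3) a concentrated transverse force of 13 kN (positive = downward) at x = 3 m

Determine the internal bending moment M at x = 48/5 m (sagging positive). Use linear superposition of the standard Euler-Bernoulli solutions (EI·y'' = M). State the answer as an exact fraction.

M(48/5) = -10817/6000 kN·m

Load 1 — triangular load w₀=4 kN/m (0→w₀ over full span):
  M_1 = 3w₀Lx/20 - w₀L²/30 - w₀x³/(6L) = 3·4·12·(48/5)/20 - 4·12²/30 - 4·(48/5)³/(6·12) = 96/125 kN·m
Load 2 — applied couple M₀=-2 kN·m at a=4 m (b=L-a=8):
  M_2 = R_Ax - M_A - M₀  [x>a] with R_A=-2/9, M_A=0 = (-2/9)·(48/5) - 0 - (-2) = -2/15 kN·m
Load 3 — point force P=13 kN at a=3 m (b=L-a=9):
  M_3 = Pa²(a+3b)(L-x)/L³ - Pa²b/L²  [x>a] = 13·3²·(3+3·9)·(12-(48/5))/12³ - 13·3²·9/12² = -39/16 kN·m
Superposition: M = Σ M_i = -10817/6000 kN·m ≈ -1.802833 kN·m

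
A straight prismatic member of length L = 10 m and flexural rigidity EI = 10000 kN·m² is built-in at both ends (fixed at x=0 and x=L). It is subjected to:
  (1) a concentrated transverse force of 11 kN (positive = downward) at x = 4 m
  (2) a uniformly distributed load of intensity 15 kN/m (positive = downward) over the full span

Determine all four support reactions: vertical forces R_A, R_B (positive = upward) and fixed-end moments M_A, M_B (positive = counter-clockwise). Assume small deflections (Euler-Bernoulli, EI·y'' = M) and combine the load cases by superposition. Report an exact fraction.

R_A = 10266/125 kN, M_A = 3521/25 kN·m, R_B = 9859/125 kN, M_B = -3389/25 kN·m

Load 1 — point force P=11 kN at a=4 m (b=L-a=6):
  R_A = Pb²(3a+b)/L³ = 11·6²·(3·4+6)/10³ = 891/125 kN
  M_A = Pab²/L² = 11·4·6²/10² = 396/25 kN·m
  R_B = Pa²(a+3b)/L³ = 11·4²·(4+3·6)/10³ = 484/125 kN
  M_B = -Pa²b/L² = -11·4²·6/10² = -264/25 kN·m
Load 2 — uniform load w=15 kN/m over full span:
  R_A = wL/2 = 15·10/2 = 75 kN
  M_A = wL²/12 = 15·10²/12 = 125 kN·m
  R_B = wL/2 = 15·10/2 = 75 kN
  M_B = -wL²/12 = -15·10²/12 = -125 kN·m
Superposition: R_A = 10266/125 kN, M_A = 3521/25 kN·m, R_B = 9859/125 kN, M_B = -3389/25 kN·m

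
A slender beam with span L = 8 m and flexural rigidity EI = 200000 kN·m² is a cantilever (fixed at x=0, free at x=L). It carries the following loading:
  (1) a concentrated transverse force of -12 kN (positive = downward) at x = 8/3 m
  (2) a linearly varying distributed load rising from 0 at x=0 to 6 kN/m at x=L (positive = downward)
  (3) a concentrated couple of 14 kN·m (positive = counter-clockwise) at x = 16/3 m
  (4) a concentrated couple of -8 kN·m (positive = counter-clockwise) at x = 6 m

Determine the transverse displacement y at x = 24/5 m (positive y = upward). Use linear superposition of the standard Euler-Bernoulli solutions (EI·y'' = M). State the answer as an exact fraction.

Load 1 — point force P=-12 kN at a=8/3 m (b=L-a=16/3):
  y_1 = -Pa²(3x-a)/(6EI)  [x>a] = -(-12)·(8/3)²·(3·(24/5)-(8/3))/(6·200000) = 352/421875 m
Load 2 — triangular load w₀=6 kN/m (0→w₀ over full span):
  y_2 = (w₀Lx³/12-w₀L²x²/6-w₀x⁵/(120L))/EI = (6·8·(24/5)³/12-6·8²·(24/5)²/6-6·(24/5)⁵/(120·8))/200000 = -255888/48828125 m
Load 3 — applied couple M₀=14 kN·m at a=16/3 m (b=L-a=8/3):
  y_3 = M₀x²/(2EI)  [x≤a] = 14·(24/5)²/(2·200000) = 63/78125 m
Load 4 — applied couple M₀=-8 kN·m at a=6 m (b=L-a=2):
  y_4 = M₀x²/(2EI)  [x≤a] = (-8)·(24/5)²/(2·200000) = -36/78125 m
Superposition: y = Σ y_i = -5353351/1318359375 m ≈ -0.004061 m

y(24/5) = -5353351/1318359375 m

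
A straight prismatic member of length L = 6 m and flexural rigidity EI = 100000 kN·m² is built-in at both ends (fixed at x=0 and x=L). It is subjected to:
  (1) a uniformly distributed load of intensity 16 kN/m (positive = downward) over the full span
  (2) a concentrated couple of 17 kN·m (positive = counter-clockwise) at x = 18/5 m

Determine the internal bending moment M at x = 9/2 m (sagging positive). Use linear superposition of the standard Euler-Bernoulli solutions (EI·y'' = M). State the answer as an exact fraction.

M(9/2) = 48/25 kN·m

Load 1 — uniform load w=16 kN/m over full span:
  M_1 = wLx/2 - wL²/12 - wx²/2 = 16·6·(9/2)/2 - 16·6²/12 - 16·(9/2)²/2 = 6 kN·m
Load 2 — applied couple M₀=17 kN·m at a=18/5 m (b=L-a=12/5):
  M_2 = R_Ax - M_A - M₀  [x>a] with R_A=102/25, M_A=136/25 = (102/25)·(9/2) - (136/25) - 17 = -102/25 kN·m
Superposition: M = Σ M_i = 48/25 kN·m ≈ 1.920000 kN·m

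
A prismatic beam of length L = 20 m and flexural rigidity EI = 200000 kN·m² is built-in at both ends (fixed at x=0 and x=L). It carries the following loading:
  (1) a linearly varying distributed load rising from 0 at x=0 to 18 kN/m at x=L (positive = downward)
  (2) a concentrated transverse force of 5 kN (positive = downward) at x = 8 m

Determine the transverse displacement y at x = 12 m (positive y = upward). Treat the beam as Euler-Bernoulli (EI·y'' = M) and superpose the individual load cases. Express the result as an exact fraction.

y(12) = -4396/234375 m

Load 1 — triangular load w₀=18 kN/m (0→w₀ over full span):
  y_1 = -w₀x²(L-x)²(x+2L)/(120LEI) = -18·12²·(20-12)²·(12+2·20)/(120·20·200000) = -1404/78125 m
Load 2 — point force P=5 kN at a=8 m (b=L-a=12):
  y_2 = -Pa²(L-x)²(3bL-(3b+a)(L-x))/(6L³EI)  [x>a] = -5·8²·(20-12)²·(3·12·20-(3·12+8)·(20-12))/(6·20³·200000) = -184/234375 m
Superposition: y = Σ y_i = -4396/234375 m ≈ -0.018756 m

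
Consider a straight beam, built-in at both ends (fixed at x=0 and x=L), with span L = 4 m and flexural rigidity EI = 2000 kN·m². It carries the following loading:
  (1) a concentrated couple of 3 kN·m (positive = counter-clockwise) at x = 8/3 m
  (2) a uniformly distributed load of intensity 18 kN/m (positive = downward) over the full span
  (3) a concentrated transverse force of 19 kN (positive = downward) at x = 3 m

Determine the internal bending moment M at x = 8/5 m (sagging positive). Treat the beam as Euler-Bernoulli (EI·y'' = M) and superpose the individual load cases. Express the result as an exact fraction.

Load 1 — applied couple M₀=3 kN·m at a=8/3 m (b=L-a=4/3):
  M_1 = R_Ax - M_A  [x≤a] with R_A=1, M_A=1 = 1·(8/5) - 1 = 3/5 kN·m
Load 2 — uniform load w=18 kN/m over full span:
  M_2 = wLx/2 - wL²/12 - wx²/2 = 18·4·(8/5)/2 - 18·4²/12 - 18·(8/5)²/2 = 264/25 kN·m
Load 3 — point force P=19 kN at a=3 m (b=L-a=1):
  M_3 = Pb²(3a+b)x/L³ - Pab²/L²  [x≤a] = 19·1²·(3·3+1)·(8/5)/4³ - 19·3·1²/4² = 19/16 kN·m
Superposition: M = Σ M_i = 4939/400 kN·m ≈ 12.347500 kN·m

M(8/5) = 4939/400 kN·m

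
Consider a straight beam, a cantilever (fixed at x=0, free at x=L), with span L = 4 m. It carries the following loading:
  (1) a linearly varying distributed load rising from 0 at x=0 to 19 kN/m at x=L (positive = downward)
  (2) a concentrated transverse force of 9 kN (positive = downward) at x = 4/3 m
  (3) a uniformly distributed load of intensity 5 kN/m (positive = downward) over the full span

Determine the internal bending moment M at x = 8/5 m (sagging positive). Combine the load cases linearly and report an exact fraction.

M(8/5) = -7272/125 kN·m

Load 1 — triangular load w₀=19 kN/m (0→w₀ over full span):
  M_1 = w₀Lx/2 - w₀L²/3 - w₀x³/(6L) = 19·4·(8/5)/2 - 19·4²/3 - 19·(8/5)³/(6·4) = -5472/125 kN·m
Load 2 — point force P=9 kN at a=4/3 m (b=L-a=8/3):
  M_2 = 0  [x>a] = 0 kN·m
Load 3 — uniform load w=5 kN/m over full span:
  M_3 = -w(L-x)²/2 = -5·(4-(8/5))²/2 = -72/5 kN·m
Superposition: M = Σ M_i = -7272/125 kN·m ≈ -58.176000 kN·m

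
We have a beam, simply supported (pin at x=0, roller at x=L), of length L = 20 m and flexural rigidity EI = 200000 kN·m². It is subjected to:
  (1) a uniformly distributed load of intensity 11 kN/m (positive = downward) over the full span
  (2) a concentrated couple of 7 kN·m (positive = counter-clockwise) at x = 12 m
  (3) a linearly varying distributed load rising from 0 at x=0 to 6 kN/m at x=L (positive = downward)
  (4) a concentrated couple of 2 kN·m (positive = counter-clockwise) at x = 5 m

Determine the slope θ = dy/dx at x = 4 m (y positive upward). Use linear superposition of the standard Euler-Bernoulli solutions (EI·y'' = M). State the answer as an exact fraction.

Load 1 — uniform load w=11 kN/m over full span:
  θ_1 = -w(L³-6Lx²+4x³)/(24EI) = -11·(20³-6·20·4²+4·4³)/(24·200000) = -363/25000 rad
Load 2 — applied couple M₀=7 kN·m at a=12 m (b=L-a=8):
  θ_2 = (M₀x²/(2L)+C₁)/EI  [x≤a] with C₁=M₀(3b²-L²)/(6L)=-182/15 = (7·4²/(2·20)+(-182/15))/200000 = -7/150000 rad
Load 3 — triangular load w₀=6 kN/m (0→w₀ over full span):
  θ_3 = -w₀(7L⁴-30L²x²+15x⁴)/(360LEI) = -6·(7·20⁴-30·20²·4²+15·4⁴)/(360·20·200000) = -182/46875 rad
Load 4 — applied couple M₀=2 kN·m at a=5 m (b=L-a=15):
  θ_4 = (M₀x²/(2L)+C₁)/EI  [x≤a] with C₁=M₀(3b²-L²)/(6L)=55/12 = (2·4²/(2·20)+(55/12))/200000 = 323/12000000 rad
Superposition: θ = Σ θ_i = -221069/12000000 rad ≈ -0.018422 rad

θ(4) = -221069/12000000 rad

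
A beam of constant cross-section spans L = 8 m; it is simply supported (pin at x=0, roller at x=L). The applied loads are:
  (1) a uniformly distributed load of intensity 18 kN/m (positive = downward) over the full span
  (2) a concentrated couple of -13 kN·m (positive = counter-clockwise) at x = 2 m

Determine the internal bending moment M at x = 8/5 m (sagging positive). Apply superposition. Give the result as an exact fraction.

M(8/5) = 2239/25 kN·m

Load 1 — uniform load w=18 kN/m over full span:
  M_1 = wx(L-x)/2 = 18·(8/5)·(8-(8/5))/2 = 2304/25 kN·m
Load 2 — applied couple M₀=-13 kN·m at a=2 m (b=L-a=6):
  M_2 = M₀x/L  [x≤a] = (-13)·(8/5)/8 = -13/5 kN·m
Superposition: M = Σ M_i = 2239/25 kN·m ≈ 89.560000 kN·m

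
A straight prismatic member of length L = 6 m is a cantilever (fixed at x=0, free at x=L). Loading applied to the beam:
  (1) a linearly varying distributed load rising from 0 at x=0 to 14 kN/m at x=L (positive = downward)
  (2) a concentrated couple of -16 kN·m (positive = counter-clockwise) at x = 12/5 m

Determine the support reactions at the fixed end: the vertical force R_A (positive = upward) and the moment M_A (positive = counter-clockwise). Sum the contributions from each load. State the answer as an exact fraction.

Load 1 — triangular load w₀=14 kN/m (0→w₀ over full span):
  R_A = w₀L/2 = 14·6/2 = 42 kN
  M_A = w₀L²/3 = 14·6²/3 = 168 kN·m
Load 2 — applied couple M₀=-16 kN·m at a=12/5 m (b=L-a=18/5):
  R_A = 0 kN
  M_A = -M₀ = -(-16) = 16 kN·m
Superposition: R_A = 42 kN, M_A = 184 kN·m

R_A = 42 kN, M_A = 184 kN·m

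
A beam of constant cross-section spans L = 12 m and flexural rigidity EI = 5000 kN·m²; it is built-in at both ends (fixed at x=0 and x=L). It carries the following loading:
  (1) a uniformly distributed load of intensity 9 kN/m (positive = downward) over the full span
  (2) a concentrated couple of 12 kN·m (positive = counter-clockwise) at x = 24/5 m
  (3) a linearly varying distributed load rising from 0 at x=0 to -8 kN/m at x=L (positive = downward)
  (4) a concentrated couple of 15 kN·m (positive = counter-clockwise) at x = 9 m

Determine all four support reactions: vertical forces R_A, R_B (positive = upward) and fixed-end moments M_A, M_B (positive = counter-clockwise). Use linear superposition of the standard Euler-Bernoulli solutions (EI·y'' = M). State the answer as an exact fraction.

R_A = 33957/800 kN, M_A = 30291/400 kN·m, R_B = 14043/800 kN, M_B = -19749/400 kN·m

Load 1 — uniform load w=9 kN/m over full span:
  R_A = wL/2 = 9·12/2 = 54 kN
  M_A = wL²/12 = 9·12²/12 = 108 kN·m
  R_B = wL/2 = 9·12/2 = 54 kN
  M_B = -wL²/12 = -9·12²/12 = -108 kN·m
Load 2 — applied couple M₀=12 kN·m at a=24/5 m (b=L-a=36/5):
  R_A = 6M₀ab/L³ = 6·12·(24/5)·(36/5)/12³ = 36/25 kN
  M_A = M₀b(2a-b)/L² = 12·(36/5)·(2·(24/5)-(36/5))/12² = 36/25 kN·m
  R_B = -6M₀ab/L³ = -6·12·(24/5)·(36/5)/12³ = -36/25 kN
  M_B = M₀a(2b-a)/L² = 12·(24/5)·(2·(36/5)-(24/5))/12² = 96/25 kN·m
Load 3 — triangular load w₀=-8 kN/m (0→w₀ over full span):
  R_A = 3w₀L/20 = 3·(-8)·12/20 = -72/5 kN
  M_A = w₀L²/30 = (-8)·12²/30 = -192/5 kN·m
  R_B = 7w₀L/20 = 7·(-8)·12/20 = -168/5 kN
  M_B = -w₀L²/20 = -(-8)·12²/20 = 288/5 kN·m
Load 4 — applied couple M₀=15 kN·m at a=9 m (b=L-a=3):
  R_A = 6M₀ab/L³ = 6·15·9·3/12³ = 45/32 kN
  M_A = M₀b(2a-b)/L² = 15·3·(2·9-3)/12² = 75/16 kN·m
  R_B = -6M₀ab/L³ = -6·15·9·3/12³ = -45/32 kN
  M_B = M₀a(2b-a)/L² = 15·9·(2·3-9)/12² = -45/16 kN·m
Superposition: R_A = 33957/800 kN, M_A = 30291/400 kN·m, R_B = 14043/800 kN, M_B = -19749/400 kN·m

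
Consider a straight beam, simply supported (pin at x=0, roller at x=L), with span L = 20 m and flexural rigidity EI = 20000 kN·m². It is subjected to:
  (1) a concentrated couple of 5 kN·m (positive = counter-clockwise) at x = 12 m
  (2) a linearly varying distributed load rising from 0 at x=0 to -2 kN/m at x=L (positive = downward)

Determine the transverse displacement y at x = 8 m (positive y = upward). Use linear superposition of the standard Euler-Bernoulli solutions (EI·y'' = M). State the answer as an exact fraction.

Load 1 — applied couple M₀=5 kN·m at a=12 m (b=L-a=8):
  y_1 = (M₀x³/(6L)+C₁x)/EI  [x≤a] with C₁=M₀(3b²-L²)/(6L)=-26/3 = (5·8³/(6·20)+(-26/3)·8)/20000 = -3/1250 m
Load 2 — triangular load w₀=-2 kN/m (0→w₀ over full span):
  y_2 = -w₀x(7L⁴-10L²x²+3x⁴)/(360LEI) = -(-2)·8·(7·20⁴-10·20²·8²+3·8⁴)/(360·20·20000) = 4564/46875 m
Superposition: y = Σ y_i = 8903/93750 m ≈ 0.094965 m

y(8) = 8903/93750 m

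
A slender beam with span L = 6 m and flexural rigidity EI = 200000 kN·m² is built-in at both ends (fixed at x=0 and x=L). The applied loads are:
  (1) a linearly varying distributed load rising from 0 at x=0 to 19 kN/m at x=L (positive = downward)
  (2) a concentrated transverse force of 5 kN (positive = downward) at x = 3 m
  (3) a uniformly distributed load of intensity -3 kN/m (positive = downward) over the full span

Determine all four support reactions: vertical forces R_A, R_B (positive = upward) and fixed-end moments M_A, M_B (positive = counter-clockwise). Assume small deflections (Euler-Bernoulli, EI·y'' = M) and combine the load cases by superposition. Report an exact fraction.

Load 1 — triangular load w₀=19 kN/m (0→w₀ over full span):
  R_A = 3w₀L/20 = 3·19·6/20 = 171/10 kN
  M_A = w₀L²/30 = 19·6²/30 = 114/5 kN·m
  R_B = 7w₀L/20 = 7·19·6/20 = 399/10 kN
  M_B = -w₀L²/20 = -19·6²/20 = -171/5 kN·m
Load 2 — point force P=5 kN at a=3 m (b=L-a=3):
  R_A = Pb²(3a+b)/L³ = 5·3²·(3·3+3)/6³ = 5/2 kN
  M_A = Pab²/L² = 5·3·3²/6² = 15/4 kN·m
  R_B = Pa²(a+3b)/L³ = 5·3²·(3+3·3)/6³ = 5/2 kN
  M_B = -Pa²b/L² = -5·3²·3/6² = -15/4 kN·m
Load 3 — uniform load w=-3 kN/m over full span:
  R_A = wL/2 = (-3)·6/2 = -9 kN
  M_A = wL²/12 = (-3)·6²/12 = -9 kN·m
  R_B = wL/2 = (-3)·6/2 = -9 kN
  M_B = -wL²/12 = -(-3)·6²/12 = 9 kN·m
Superposition: R_A = 53/5 kN, M_A = 351/20 kN·m, R_B = 167/5 kN, M_B = -579/20 kN·m

R_A = 53/5 kN, M_A = 351/20 kN·m, R_B = 167/5 kN, M_B = -579/20 kN·m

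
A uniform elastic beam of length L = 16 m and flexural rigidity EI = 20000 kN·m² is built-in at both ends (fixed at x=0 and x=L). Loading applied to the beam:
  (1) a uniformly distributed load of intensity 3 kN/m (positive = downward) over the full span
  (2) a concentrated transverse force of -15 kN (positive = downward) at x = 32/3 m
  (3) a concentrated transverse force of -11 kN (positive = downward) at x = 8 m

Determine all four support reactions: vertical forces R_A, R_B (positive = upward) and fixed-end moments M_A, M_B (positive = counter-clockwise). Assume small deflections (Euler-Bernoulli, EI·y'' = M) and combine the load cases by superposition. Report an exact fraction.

Load 1 — uniform load w=3 kN/m over full span:
  R_A = wL/2 = 3·16/2 = 24 kN
  M_A = wL²/12 = 3·16²/12 = 64 kN·m
  R_B = wL/2 = 3·16/2 = 24 kN
  M_B = -wL²/12 = -3·16²/12 = -64 kN·m
Load 2 — point force P=-15 kN at a=32/3 m (b=L-a=16/3):
  R_A = Pb²(3a+b)/L³ = (-15)·(16/3)²·(3·(32/3)+(16/3))/16³ = -35/9 kN
  M_A = Pab²/L² = (-15)·(32/3)·(16/3)²/16² = -160/9 kN·m
  R_B = Pa²(a+3b)/L³ = (-15)·(32/3)²·((32/3)+3·(16/3))/16³ = -100/9 kN
  M_B = -Pa²b/L² = -(-15)·(32/3)²·(16/3)/16² = 320/9 kN·m
Load 3 — point force P=-11 kN at a=8 m (b=L-a=8):
  R_A = Pb²(3a+b)/L³ = (-11)·8²·(3·8+8)/16³ = -11/2 kN
  M_A = Pab²/L² = (-11)·8·8²/16² = -22 kN·m
  R_B = Pa²(a+3b)/L³ = (-11)·8²·(8+3·8)/16³ = -11/2 kN
  M_B = -Pa²b/L² = -(-11)·8²·8/16² = 22 kN·m
Superposition: R_A = 263/18 kN, M_A = 218/9 kN·m, R_B = 133/18 kN, M_B = -58/9 kN·m

R_A = 263/18 kN, M_A = 218/9 kN·m, R_B = 133/18 kN, M_B = -58/9 kN·m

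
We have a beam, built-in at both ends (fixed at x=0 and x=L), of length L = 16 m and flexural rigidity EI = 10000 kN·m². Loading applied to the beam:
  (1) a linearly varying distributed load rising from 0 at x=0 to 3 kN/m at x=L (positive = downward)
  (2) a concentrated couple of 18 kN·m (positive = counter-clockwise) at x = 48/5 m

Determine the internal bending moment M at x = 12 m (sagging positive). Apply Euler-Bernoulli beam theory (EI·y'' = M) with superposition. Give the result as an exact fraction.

Load 1 — triangular load w₀=3 kN/m (0→w₀ over full span):
  M_1 = 3w₀Lx/20 - w₀L²/30 - w₀x³/(6L) = 3·3·16·12/20 - 3·16²/30 - 3·12³/(6·16) = 34/5 kN·m
Load 2 — applied couple M₀=18 kN·m at a=48/5 m (b=L-a=32/5):
  M_2 = R_Ax - M_A - M₀  [x>a] with R_A=81/50, M_A=144/25 = (81/50)·12 - (144/25) - 18 = -108/25 kN·m
Superposition: M = Σ M_i = 62/25 kN·m ≈ 2.480000 kN·m

M(12) = 62/25 kN·m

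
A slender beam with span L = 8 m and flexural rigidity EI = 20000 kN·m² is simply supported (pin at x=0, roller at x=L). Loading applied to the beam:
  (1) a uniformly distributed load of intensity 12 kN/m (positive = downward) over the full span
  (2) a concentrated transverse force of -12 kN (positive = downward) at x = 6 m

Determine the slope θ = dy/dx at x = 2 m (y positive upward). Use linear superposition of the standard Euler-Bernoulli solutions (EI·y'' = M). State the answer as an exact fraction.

Load 1 — uniform load w=12 kN/m over full span:
  θ_1 = -w(L³-6Lx²+4x³)/(24EI) = -12·(8³-6·8·2²+4·2³)/(24·20000) = -11/1250 rad
Load 2 — point force P=-12 kN at a=6 m (b=L-a=2):
  θ_2 = -Pb(L²-b²-3x²)/(6LEI)  [x≤a] = -(-12)·2·(8²-2²-3·2²)/(6·8·20000) = 3/2500 rad
Superposition: θ = Σ θ_i = -19/2500 rad ≈ -0.007600 rad

θ(2) = -19/2500 rad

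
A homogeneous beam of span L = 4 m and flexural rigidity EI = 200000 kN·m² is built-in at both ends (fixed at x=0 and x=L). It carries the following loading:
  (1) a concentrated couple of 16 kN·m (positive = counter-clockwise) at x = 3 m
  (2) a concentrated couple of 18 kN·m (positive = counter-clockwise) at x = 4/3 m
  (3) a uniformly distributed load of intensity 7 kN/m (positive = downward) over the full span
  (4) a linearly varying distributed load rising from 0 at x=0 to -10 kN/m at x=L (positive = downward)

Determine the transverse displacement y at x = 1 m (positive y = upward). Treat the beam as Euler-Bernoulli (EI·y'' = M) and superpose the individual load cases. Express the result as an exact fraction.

y(1) = -27/3200000 m

Load 1 — applied couple M₀=16 kN·m at a=3 m (b=L-a=1):
  y_1 = (R_Ax³/6 - M_Ax²/2)/EI  [x≤a] with R_A=9/2, M_A=5 = ((9/2)·1³/6 - 5·1²/2)/200000 = -7/800000 m
Load 2 — applied couple M₀=18 kN·m at a=4/3 m (b=L-a=8/3):
  y_2 = (R_Ax³/6 - M_Ax²/2)/EI  [x≤a] with R_A=6, M_A=0 = (6·1³/6 - 0·1²/2)/200000 = 1/200000 m
Load 3 — uniform load w=7 kN/m over full span:
  y_3 = -wx²(L-x)²/(24EI) = -7·1²·(4-1)²/(24·200000) = -21/1600000 m
Load 4 — triangular load w₀=-10 kN/m (0→w₀ over full span):
  y_4 = -w₀x²(L-x)²(x+2L)/(120LEI) = -(-10)·1²·(4-1)²·(1+2·4)/(120·4·200000) = 27/3200000 m
Superposition: y = Σ y_i = -27/3200000 m ≈ -0.000008 m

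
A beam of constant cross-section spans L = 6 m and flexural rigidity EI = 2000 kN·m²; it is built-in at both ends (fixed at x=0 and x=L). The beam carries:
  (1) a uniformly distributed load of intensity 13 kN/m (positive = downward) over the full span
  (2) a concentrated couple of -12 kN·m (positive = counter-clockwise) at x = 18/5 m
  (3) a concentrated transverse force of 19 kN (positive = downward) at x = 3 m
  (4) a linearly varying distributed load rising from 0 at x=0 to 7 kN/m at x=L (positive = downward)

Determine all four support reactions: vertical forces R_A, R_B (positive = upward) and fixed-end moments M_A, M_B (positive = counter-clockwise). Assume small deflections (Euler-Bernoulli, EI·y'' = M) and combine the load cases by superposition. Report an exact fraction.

Load 1 — uniform load w=13 kN/m over full span:
  R_A = wL/2 = 13·6/2 = 39 kN
  M_A = wL²/12 = 13·6²/12 = 39 kN·m
  R_B = wL/2 = 13·6/2 = 39 kN
  M_B = -wL²/12 = -13·6²/12 = -39 kN·m
Load 2 — applied couple M₀=-12 kN·m at a=18/5 m (b=L-a=12/5):
  R_A = 6M₀ab/L³ = 6·(-12)·(18/5)·(12/5)/6³ = -72/25 kN
  M_A = M₀b(2a-b)/L² = (-12)·(12/5)·(2·(18/5)-(12/5))/6² = -96/25 kN·m
  R_B = -6M₀ab/L³ = -6·(-12)·(18/5)·(12/5)/6³ = 72/25 kN
  M_B = M₀a(2b-a)/L² = (-12)·(18/5)·(2·(12/5)-(18/5))/6² = -36/25 kN·m
Load 3 — point force P=19 kN at a=3 m (b=L-a=3):
  R_A = Pb²(3a+b)/L³ = 19·3²·(3·3+3)/6³ = 19/2 kN
  M_A = Pab²/L² = 19·3·3²/6² = 57/4 kN·m
  R_B = Pa²(a+3b)/L³ = 19·3²·(3+3·3)/6³ = 19/2 kN
  M_B = -Pa²b/L² = -19·3²·3/6² = -57/4 kN·m
Load 4 — triangular load w₀=7 kN/m (0→w₀ over full span):
  R_A = 3w₀L/20 = 3·7·6/20 = 63/10 kN
  M_A = w₀L²/30 = 7·6²/30 = 42/5 kN·m
  R_B = 7w₀L/20 = 7·7·6/20 = 147/10 kN
  M_B = -w₀L²/20 = -7·6²/20 = -63/5 kN·m
Superposition: R_A = 1298/25 kN, M_A = 5781/100 kN·m, R_B = 1652/25 kN, M_B = -6729/100 kN·m

R_A = 1298/25 kN, M_A = 5781/100 kN·m, R_B = 1652/25 kN, M_B = -6729/100 kN·m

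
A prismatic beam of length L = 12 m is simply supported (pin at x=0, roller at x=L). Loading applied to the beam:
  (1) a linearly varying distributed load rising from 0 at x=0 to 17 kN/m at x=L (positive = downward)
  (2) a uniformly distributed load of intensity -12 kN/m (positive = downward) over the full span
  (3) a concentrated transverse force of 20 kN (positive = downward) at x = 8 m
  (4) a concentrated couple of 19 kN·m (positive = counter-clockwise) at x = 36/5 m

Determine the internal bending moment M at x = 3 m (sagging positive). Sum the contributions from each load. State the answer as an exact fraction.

M(3) = -333/8 kN·m

Load 1 — triangular load w₀=17 kN/m (0→w₀ over full span):
  M_1 = w₀Lx/6 - w₀x³/(6L) = 17·12·3/6 - 17·3³/(6·12) = 765/8 kN·m
Load 2 — uniform load w=-12 kN/m over full span:
  M_2 = wx(L-x)/2 = (-12)·3·(12-3)/2 = -162 kN·m
Load 3 — point force P=20 kN at a=8 m (b=L-a=4):
  M_3 = Pbx/L  [x≤a] = 20·4·3/12 = 20 kN·m
Load 4 — applied couple M₀=19 kN·m at a=36/5 m (b=L-a=24/5):
  M_4 = M₀x/L  [x≤a] = 19·3/12 = 19/4 kN·m
Superposition: M = Σ M_i = -333/8 kN·m ≈ -41.625000 kN·m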